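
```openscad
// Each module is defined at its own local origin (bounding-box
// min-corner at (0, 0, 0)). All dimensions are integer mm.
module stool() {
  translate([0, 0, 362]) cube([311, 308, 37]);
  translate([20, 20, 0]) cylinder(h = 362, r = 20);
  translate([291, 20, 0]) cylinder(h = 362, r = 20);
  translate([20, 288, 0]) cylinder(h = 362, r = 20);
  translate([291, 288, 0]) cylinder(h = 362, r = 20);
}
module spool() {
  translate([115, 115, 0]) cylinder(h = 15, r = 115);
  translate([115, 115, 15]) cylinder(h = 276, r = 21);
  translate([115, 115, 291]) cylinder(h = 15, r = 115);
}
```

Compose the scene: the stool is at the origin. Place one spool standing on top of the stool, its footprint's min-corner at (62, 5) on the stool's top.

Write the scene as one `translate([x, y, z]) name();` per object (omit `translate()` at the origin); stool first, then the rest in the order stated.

stool();
translate([62, 5, 399]) spool();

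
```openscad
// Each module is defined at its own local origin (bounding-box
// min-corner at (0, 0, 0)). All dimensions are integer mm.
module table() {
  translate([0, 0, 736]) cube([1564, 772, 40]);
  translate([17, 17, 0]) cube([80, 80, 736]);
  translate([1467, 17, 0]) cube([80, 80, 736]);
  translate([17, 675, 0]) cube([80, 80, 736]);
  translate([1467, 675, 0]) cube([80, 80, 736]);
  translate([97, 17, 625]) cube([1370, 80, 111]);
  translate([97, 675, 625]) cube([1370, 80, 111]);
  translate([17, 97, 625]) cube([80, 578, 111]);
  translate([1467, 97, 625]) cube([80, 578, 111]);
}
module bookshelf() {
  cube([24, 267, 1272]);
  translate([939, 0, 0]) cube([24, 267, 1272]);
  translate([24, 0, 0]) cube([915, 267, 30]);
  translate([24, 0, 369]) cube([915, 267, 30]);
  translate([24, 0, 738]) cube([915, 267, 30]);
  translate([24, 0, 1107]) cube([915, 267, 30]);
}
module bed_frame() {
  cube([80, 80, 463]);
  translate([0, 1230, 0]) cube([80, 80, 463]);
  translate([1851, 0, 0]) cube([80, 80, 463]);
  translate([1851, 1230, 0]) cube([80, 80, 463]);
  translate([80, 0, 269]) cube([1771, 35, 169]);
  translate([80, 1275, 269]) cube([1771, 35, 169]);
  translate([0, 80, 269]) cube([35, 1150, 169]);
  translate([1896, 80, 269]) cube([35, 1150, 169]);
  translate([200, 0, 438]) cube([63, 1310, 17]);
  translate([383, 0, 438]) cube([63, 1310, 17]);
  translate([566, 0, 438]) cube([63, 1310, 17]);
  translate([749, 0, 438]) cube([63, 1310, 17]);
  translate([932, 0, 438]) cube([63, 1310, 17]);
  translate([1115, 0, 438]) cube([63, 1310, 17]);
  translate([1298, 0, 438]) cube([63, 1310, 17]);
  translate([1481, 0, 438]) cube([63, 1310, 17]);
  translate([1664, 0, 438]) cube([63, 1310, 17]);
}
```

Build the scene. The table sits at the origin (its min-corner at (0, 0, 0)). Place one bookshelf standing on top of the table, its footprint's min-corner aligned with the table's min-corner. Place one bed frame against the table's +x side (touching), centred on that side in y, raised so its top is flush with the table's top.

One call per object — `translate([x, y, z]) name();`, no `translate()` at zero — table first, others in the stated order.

table();
translate([0, 0, 776]) bookshelf();
translate([1564, -269, 313]) bed_frame();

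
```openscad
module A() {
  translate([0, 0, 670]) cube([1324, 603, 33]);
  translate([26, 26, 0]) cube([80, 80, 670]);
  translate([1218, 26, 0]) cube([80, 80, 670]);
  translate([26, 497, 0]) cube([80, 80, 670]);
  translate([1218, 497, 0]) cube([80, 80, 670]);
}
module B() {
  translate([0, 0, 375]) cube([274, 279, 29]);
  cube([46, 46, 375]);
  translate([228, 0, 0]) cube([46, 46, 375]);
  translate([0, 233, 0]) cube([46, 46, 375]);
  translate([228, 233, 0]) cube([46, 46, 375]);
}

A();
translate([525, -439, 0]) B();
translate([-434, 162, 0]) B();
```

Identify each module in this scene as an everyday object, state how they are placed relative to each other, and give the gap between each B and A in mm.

A is a table. B is a stool. Two stools sit around the table at the −y, −x sides. The gap between each stool and the table is 160 mm.

Each stool's nearest face is 160 mm from the table's bounding box.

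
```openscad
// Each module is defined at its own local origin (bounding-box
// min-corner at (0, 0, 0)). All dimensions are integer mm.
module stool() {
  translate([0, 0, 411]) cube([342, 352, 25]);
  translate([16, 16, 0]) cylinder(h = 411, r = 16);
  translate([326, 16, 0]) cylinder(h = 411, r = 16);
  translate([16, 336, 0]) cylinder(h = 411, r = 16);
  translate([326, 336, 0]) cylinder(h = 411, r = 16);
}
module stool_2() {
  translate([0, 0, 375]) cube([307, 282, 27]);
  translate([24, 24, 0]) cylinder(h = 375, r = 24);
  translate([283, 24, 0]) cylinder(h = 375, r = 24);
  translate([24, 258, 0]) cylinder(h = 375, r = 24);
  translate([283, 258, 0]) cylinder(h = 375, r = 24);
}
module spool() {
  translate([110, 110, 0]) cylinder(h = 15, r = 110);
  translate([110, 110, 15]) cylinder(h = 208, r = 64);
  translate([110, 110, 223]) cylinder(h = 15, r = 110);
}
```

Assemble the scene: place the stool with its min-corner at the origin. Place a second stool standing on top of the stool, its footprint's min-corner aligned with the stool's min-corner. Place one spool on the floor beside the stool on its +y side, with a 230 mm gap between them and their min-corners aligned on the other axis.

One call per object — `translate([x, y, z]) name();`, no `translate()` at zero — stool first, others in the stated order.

stool();
translate([0, 0, 436]) stool_2();
translate([0, 582, 0]) spool();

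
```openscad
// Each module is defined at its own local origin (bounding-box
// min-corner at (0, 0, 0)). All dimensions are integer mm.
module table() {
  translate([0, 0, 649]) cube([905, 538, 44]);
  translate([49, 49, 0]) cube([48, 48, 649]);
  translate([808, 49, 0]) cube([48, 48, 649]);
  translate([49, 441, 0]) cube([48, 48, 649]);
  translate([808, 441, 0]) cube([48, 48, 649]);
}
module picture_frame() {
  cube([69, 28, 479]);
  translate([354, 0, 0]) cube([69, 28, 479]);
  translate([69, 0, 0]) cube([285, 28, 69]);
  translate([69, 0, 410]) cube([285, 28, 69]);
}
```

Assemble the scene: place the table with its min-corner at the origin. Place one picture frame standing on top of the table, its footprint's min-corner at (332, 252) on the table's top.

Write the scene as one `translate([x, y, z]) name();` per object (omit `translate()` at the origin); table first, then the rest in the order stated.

table();
translate([332, 252, 693]) picture_frame();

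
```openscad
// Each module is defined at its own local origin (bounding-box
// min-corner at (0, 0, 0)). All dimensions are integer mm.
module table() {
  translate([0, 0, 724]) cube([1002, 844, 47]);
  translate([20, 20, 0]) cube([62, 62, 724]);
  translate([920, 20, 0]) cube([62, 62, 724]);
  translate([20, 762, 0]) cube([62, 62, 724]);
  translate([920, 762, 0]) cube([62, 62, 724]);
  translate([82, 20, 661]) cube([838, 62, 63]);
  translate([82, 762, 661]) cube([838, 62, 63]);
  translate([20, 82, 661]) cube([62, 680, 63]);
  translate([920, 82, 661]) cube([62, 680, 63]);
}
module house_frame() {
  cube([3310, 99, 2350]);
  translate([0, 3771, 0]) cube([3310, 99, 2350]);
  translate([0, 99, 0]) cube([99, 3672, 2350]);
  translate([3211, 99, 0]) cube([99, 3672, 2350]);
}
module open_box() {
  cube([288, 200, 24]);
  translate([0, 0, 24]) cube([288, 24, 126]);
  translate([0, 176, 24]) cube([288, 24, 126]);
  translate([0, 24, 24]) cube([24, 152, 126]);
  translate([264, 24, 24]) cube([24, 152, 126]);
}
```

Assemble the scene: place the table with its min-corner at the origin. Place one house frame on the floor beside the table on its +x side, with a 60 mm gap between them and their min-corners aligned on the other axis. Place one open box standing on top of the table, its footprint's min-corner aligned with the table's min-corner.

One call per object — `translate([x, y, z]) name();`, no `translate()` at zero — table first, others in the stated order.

table();
translate([1062, 0, 0]) house_frame();
translate([0, 0, 771]) open_box();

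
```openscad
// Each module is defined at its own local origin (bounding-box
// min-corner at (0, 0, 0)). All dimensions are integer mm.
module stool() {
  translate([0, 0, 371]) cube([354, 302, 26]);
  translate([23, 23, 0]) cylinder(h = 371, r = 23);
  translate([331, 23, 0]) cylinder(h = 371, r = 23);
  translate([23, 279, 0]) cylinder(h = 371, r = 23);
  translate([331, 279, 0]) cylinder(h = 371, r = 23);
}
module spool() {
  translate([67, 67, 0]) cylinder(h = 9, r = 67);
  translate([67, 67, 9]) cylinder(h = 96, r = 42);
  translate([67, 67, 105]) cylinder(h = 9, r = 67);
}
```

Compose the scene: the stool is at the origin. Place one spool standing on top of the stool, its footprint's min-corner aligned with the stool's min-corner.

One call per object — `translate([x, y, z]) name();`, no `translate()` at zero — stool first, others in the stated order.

stool();
translate([0, 0, 397]) spool();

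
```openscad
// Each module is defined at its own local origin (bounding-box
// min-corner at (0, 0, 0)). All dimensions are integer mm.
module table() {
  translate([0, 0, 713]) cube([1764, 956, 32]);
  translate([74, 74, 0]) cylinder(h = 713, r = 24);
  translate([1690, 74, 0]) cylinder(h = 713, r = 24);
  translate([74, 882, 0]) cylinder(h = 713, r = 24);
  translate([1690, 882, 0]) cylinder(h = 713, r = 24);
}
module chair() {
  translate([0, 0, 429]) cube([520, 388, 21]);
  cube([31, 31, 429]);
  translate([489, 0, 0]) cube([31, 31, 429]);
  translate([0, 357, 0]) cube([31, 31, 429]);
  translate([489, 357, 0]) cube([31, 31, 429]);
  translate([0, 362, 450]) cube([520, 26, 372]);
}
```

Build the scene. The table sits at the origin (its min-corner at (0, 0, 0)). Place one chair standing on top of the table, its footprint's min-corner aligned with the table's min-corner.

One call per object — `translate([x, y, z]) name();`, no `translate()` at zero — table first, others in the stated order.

table();
translate([0, 0, 745]) chair();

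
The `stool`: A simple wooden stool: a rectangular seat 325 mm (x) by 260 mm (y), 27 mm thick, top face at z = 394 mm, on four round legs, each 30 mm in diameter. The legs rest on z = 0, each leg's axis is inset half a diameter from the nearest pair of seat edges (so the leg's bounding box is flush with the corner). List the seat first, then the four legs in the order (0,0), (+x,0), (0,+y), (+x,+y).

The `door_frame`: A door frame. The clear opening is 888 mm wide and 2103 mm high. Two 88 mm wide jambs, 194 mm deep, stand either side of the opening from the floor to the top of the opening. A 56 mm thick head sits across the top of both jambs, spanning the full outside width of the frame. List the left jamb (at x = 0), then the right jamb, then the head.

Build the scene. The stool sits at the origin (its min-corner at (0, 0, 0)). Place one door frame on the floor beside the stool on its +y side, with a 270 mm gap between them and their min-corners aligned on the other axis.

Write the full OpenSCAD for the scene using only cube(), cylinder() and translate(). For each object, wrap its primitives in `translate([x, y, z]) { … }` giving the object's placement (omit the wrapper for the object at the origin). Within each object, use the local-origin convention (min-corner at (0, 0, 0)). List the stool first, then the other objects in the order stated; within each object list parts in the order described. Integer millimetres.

translate([0, 0, 367]) cube([325, 260, 27]);
translate([15, 15, 0]) cylinder(h = 367, r = 15);
translate([310, 15, 0]) cylinder(h = 367, r = 15);
translate([15, 245, 0]) cylinder(h = 367, r = 15);
translate([310, 245, 0]) cylinder(h = 367, r = 15);
translate([0, 530, 0]) {
  cube([88, 194, 2103]);
  translate([976, 0, 0]) cube([88, 194, 2103]);
  translate([0, 0, 2103]) cube([1064, 194, 56]);
}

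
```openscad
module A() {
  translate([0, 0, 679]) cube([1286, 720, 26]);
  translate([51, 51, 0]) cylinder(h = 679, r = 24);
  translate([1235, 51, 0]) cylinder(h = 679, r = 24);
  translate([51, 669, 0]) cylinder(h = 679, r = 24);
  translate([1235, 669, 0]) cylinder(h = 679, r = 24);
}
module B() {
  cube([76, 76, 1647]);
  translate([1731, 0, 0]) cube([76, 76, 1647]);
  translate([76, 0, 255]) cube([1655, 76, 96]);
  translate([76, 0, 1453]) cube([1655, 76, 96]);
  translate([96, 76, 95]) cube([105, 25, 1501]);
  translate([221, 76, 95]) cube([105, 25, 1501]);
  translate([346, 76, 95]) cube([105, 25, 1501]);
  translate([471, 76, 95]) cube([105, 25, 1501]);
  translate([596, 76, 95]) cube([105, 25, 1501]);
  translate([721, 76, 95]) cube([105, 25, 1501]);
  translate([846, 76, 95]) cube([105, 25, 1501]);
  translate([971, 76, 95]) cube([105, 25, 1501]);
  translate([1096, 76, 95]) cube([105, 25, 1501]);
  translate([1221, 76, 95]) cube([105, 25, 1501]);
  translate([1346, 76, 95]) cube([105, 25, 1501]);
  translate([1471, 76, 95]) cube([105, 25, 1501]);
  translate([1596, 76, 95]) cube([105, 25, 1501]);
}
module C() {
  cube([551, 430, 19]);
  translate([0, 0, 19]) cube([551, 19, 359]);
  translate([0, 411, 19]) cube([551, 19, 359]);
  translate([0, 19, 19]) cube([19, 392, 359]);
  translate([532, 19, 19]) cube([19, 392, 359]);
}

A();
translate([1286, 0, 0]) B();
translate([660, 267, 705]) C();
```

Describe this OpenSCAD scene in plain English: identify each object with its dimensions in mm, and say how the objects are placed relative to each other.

A is a table with a 1286×720 mm rectangular top, 26 mm thick, top surface at z = 705 mm, supported by four round legs of 48 mm diameter, each leg's bounding box inset 27 mm from the nearest pair of top edges, running from the floor.

B is a fence section. Two 76×76 mm posts, 1647 mm tall, stand on the floor with a clear span of 1655 mm between their inner faces. Two horizontal rails of 76×96 mm section span the gap between the posts with their undersides at z = 255 mm and z = 1453 mm, flush with the posts' −y face. 13 pickets, each 105 mm wide, 25 mm thick and 1501 mm tall, are fixed to the +y face of the rails with their bottoms at z = 95 mm, evenly spaced across the span with equal gaps (rounded down to the nearest mm) at the −x end and between each pair — any rounding remainder accumulates at the +x end.

C is an open storage box with external size 551×430×378 mm and wall thickness 19 mm (the base is also 19 mm thick). The base covers the whole footprint; the four walls stand on the base, with the y-facing walls full-width and the x-facing walls fitting between their inner faces.

The fence section is against the table's +x side, with their −y faces flush. The open box is on top of the table.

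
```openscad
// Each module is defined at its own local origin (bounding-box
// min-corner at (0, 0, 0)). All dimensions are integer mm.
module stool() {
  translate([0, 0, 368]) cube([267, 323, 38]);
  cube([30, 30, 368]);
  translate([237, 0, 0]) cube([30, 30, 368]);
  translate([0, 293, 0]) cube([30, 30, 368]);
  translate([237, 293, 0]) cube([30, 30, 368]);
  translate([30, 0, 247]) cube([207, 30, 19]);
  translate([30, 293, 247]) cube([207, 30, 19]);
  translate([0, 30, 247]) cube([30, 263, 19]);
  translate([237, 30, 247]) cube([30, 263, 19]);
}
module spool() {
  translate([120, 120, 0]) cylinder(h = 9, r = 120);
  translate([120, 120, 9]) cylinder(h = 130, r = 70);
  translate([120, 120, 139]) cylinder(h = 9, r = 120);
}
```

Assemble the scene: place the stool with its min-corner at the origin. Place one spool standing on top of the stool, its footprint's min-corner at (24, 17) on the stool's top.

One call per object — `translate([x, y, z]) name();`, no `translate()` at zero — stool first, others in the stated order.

stool();
translate([24, 17, 406]) spool();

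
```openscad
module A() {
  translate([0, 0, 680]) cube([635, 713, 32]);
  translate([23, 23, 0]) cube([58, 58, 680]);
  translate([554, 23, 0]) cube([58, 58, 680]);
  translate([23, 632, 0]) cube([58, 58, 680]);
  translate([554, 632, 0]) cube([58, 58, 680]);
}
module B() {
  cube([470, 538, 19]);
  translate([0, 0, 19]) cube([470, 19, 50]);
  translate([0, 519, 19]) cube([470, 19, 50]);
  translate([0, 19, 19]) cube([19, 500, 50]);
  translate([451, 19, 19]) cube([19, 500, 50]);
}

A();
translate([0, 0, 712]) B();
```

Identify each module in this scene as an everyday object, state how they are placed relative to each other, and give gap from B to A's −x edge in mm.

The open box's min-x is at 0; the table's min-x is 0; gap = 0 mm.

A is a table. B is an open box. The open box is on top of the table. The gap from the open box to the table's −x edge is 0 mm.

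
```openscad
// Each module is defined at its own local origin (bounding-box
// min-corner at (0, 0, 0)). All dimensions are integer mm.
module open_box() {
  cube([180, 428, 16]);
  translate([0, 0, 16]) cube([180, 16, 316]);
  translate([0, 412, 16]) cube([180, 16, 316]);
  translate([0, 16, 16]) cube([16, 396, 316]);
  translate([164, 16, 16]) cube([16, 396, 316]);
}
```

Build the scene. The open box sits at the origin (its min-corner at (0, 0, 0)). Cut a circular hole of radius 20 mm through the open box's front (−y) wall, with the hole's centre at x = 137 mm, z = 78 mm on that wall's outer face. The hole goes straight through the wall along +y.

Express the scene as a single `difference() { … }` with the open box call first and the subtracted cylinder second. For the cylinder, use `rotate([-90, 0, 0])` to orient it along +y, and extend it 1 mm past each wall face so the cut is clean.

difference() {
  open_box();
  translate([137, -1, 78]) rotate([-90, 0, 0]) cylinder(h = 18, r = 20);
}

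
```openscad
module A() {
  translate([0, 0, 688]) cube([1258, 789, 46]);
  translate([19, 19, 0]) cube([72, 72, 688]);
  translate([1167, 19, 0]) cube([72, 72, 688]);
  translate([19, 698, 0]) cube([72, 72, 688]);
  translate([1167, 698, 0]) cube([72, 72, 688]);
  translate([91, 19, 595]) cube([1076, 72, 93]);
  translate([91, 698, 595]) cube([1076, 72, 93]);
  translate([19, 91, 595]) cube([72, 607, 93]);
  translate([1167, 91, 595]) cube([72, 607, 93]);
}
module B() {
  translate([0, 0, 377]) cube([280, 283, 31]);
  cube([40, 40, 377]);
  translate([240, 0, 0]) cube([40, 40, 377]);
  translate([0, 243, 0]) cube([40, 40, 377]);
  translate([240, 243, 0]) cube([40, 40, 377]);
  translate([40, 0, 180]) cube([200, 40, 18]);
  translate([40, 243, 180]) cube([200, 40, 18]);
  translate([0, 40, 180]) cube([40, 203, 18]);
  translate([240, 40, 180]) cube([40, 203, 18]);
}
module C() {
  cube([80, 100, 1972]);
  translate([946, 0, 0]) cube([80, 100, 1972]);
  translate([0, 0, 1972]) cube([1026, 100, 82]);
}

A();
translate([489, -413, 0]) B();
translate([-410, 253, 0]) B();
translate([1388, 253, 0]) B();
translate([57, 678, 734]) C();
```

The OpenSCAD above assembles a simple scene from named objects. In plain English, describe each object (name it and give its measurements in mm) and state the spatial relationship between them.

A is a table: top 1258 mm (x) × 789 mm (y), 46 mm thick, upper face at z = 734 mm, on four 72×72 mm square legs, each inset 19 mm from the nearest pair of top edges, running from z = 0 to the bottom of the top. Four apron rails, 72 mm thick and 93 mm tall, run between adjacent legs with their top edges flush with the underside of the top and their outer faces flush with the legs' outer faces.

B is a simple wooden stool: a rectangular seat 280 mm (x) by 283 mm (y), 31 mm thick, top face at z = 408 mm, on four square legs, each 40×40 mm in cross-section. The legs rest on z = 0, each flush with a corner of the seat. Four stretchers, 40 mm wide and 18 mm tall, connect adjacent legs with their undersides at z = 180 mm, each running between the inner faces of the legs it joins and aligned with the legs' outer faces on the other axis.

C is a rectangular door frame: two vertical jambs of 80×100 mm section, 1972 mm tall, with a clear opening 866 mm wide between their inner faces. A header 82 mm tall and 100 mm deep lies on top of the jambs and spans the full outside width.

Three stools sit around the table at the −y, −x, +x sides. The door frame is on top of the table.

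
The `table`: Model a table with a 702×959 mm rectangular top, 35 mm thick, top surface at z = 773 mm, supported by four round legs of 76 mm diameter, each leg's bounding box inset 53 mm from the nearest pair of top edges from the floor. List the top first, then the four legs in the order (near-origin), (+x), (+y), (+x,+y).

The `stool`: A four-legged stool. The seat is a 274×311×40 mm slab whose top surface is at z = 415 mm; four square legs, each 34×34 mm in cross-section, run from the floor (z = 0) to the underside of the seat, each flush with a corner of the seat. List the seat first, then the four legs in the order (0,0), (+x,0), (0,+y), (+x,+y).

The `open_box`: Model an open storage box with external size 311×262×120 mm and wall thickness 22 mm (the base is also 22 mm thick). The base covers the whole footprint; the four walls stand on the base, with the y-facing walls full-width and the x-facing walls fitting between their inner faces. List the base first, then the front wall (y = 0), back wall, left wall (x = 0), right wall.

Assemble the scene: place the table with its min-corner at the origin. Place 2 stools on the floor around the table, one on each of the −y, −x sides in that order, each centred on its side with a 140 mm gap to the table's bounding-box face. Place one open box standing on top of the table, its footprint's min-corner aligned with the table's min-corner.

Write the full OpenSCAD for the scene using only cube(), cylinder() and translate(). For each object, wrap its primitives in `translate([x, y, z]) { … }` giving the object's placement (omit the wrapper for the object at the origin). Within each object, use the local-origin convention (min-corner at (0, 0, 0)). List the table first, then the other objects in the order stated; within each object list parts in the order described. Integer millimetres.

translate([0, 0, 738]) cube([702, 959, 35]);
translate([91, 91, 0]) cylinder(h = 738, r = 38);
translate([611, 91, 0]) cylinder(h = 738, r = 38);
translate([91, 868, 0]) cylinder(h = 738, r = 38);
translate([611, 868, 0]) cylinder(h = 738, r = 38);
translate([214, -451, 0]) {
  translate([0, 0, 375]) cube([274, 311, 40]);
  cube([34, 34, 375]);
  translate([240, 0, 0]) cube([34, 34, 375]);
  translate([0, 277, 0]) cube([34, 34, 375]);
  translate([240, 277, 0]) cube([34, 34, 375]);
}
translate([-414, 324, 0]) {
  translate([0, 0, 375]) cube([274, 311, 40]);
  cube([34, 34, 375]);
  translate([240, 0, 0]) cube([34, 34, 375]);
  translate([0, 277, 0]) cube([34, 34, 375]);
  translate([240, 277, 0]) cube([34, 34, 375]);
}
translate([0, 0, 773]) {
  cube([311, 262, 22]);
  translate([0, 0, 22]) cube([311, 22, 98]);
  translate([0, 240, 22]) cube([311, 22, 98]);
  translate([0, 22, 22]) cube([22, 218, 98]);
  translate([289, 22, 22]) cube([22, 218, 98]);
}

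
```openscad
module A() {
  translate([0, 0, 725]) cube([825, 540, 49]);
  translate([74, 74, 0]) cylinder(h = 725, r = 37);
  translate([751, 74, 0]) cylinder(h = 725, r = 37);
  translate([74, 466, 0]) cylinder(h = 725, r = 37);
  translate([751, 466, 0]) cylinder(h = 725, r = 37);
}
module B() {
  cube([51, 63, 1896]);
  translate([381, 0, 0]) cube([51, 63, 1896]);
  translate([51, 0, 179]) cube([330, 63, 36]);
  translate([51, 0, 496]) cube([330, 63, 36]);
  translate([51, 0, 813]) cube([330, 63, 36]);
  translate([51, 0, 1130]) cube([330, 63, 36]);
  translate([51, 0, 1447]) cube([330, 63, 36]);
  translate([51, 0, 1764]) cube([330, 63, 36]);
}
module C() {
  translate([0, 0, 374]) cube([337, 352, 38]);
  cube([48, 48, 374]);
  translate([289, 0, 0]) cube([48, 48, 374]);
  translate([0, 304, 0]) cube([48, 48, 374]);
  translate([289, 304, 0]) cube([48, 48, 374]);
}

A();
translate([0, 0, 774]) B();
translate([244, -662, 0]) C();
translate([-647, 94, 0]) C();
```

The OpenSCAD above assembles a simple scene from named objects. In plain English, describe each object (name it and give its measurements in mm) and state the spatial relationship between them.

A is a table: top 825 mm (x) × 540 mm (y), 49 mm thick, upper face at z = 774 mm, on four round legs of 74 mm diameter, each leg's bounding box inset 37 mm from the nearest pair of top edges, running from z = 0 to the bottom of the top.

B is a straight ladder. Two 51×63 mm vertical rails, 1896 mm tall, stand 432 mm apart (outside-to-outside) with their front faces coplanar on the −y side. 6 rungs, each 63 mm deep and 36 mm tall, span between the inner faces of the rails, front faces flush with the rails. The lowest rung's underside is at z = 179 mm and rungs are spaced 317 mm apart (underside to underside).

C is a four-legged stool. The seat is a 337×352×38 mm slab whose top surface is at z = 412 mm; four square legs, each 48×48 mm in cross-section, run from the floor (z = 0) to the underside of the seat, each flush with a corner of the seat.

The ladder is on top of the table. Two stools sit around the table at the −y, −x sides.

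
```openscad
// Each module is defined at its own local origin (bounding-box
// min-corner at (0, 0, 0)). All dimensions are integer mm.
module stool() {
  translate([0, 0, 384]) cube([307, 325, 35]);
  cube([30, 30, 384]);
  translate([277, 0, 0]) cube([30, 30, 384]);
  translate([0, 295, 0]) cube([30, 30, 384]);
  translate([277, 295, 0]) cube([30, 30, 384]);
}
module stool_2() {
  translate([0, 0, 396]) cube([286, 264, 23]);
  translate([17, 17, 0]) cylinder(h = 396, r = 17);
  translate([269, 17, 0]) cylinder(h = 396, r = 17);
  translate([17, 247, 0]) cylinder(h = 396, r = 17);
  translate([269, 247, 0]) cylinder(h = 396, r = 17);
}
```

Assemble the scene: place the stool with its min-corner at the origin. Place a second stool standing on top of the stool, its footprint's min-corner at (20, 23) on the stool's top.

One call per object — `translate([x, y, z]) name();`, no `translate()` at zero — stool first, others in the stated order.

stool();
translate([20, 23, 419]) stool_2();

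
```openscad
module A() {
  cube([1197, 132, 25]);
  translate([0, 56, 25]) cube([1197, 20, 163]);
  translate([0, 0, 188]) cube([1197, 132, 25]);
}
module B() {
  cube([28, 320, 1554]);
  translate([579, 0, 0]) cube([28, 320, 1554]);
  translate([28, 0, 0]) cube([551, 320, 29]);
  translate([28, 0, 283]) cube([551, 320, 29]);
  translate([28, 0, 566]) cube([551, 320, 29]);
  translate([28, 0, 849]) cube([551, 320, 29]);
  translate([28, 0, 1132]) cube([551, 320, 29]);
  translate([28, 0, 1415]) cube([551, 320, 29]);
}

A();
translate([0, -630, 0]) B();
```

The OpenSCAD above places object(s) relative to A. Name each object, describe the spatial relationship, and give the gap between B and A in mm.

The bookshelf's nearest face is 310 mm from the I-beam's −y face.

A is an I-beam. B is a bookshelf. The bookshelf is on the floor beside the I-beam on its −y side. The gap between the bookshelf and the I-beam is 310 mm.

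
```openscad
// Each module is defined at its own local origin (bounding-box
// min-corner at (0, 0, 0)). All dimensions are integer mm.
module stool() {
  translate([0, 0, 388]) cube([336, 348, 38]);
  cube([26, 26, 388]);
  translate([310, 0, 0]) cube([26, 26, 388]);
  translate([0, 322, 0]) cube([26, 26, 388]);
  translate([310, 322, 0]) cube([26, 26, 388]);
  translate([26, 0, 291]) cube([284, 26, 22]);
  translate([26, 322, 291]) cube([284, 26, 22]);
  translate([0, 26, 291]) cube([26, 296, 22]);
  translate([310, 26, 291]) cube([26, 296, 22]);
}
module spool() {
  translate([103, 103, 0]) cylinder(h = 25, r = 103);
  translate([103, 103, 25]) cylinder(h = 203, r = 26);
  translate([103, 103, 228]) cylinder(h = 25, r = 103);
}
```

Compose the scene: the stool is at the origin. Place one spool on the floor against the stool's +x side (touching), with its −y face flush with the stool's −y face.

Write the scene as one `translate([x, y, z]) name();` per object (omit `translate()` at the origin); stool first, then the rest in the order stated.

stool();
translate([336, 0, 0]) spool();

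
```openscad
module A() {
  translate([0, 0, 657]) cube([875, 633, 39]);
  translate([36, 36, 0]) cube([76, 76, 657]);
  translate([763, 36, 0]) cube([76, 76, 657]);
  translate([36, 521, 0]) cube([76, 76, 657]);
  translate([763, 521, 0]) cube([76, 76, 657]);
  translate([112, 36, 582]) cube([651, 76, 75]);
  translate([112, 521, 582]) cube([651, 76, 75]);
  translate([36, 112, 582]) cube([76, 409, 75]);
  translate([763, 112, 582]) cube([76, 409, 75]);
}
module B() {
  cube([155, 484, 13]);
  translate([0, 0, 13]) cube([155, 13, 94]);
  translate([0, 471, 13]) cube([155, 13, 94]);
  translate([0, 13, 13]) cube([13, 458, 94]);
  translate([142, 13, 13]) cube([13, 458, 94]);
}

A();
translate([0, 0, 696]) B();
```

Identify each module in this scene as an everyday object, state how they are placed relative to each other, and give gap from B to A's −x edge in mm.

A is a table. B is an open box. The open box is on top of the table. The gap from the open box to the table's −x edge is 0 mm.

The open box's min-x is at 0; the table's min-x is 0; gap = 0 mm.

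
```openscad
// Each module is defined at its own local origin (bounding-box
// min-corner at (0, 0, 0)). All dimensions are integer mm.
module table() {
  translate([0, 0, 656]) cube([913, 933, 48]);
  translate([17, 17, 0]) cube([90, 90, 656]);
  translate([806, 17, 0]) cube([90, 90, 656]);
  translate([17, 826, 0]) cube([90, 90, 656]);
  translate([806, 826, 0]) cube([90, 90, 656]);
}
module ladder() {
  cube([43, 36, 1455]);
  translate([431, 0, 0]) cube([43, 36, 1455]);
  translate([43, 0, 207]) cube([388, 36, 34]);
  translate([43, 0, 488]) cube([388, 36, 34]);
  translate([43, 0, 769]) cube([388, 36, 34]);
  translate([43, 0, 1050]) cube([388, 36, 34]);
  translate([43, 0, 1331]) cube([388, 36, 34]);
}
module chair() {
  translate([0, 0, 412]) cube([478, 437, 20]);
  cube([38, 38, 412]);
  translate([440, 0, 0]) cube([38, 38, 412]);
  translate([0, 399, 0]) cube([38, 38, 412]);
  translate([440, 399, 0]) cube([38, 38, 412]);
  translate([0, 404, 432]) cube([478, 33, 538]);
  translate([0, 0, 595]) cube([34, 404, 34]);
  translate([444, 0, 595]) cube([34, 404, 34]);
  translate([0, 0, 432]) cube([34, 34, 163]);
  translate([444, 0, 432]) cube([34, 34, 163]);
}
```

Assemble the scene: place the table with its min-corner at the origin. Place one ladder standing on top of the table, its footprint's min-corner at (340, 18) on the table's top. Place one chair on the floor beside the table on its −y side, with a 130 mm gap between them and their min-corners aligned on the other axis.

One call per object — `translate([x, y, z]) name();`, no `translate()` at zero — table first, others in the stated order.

table();
translate([340, 18, 704]) ladder();
translate([0, -567, 0]) chair();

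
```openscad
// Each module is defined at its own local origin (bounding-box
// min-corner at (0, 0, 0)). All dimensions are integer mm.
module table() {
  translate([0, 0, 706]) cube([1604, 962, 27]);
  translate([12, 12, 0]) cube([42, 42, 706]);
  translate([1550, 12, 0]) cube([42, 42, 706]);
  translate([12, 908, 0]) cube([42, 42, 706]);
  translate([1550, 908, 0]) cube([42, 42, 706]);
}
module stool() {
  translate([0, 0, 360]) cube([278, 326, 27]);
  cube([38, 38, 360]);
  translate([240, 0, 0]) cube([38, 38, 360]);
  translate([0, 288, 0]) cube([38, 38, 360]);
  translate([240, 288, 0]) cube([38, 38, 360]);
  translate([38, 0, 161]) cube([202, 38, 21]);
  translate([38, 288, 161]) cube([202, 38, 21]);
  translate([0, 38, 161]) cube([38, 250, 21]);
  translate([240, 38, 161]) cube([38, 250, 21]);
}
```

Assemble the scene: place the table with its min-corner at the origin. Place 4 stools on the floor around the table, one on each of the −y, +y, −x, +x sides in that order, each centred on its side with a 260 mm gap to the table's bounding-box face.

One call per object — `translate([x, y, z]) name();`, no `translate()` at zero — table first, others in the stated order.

table();
translate([663, -586, 0]) stool();
translate([663, 1222, 0]) stool();
translate([-538, 318, 0]) stool();
translate([1864, 318, 0]) stool();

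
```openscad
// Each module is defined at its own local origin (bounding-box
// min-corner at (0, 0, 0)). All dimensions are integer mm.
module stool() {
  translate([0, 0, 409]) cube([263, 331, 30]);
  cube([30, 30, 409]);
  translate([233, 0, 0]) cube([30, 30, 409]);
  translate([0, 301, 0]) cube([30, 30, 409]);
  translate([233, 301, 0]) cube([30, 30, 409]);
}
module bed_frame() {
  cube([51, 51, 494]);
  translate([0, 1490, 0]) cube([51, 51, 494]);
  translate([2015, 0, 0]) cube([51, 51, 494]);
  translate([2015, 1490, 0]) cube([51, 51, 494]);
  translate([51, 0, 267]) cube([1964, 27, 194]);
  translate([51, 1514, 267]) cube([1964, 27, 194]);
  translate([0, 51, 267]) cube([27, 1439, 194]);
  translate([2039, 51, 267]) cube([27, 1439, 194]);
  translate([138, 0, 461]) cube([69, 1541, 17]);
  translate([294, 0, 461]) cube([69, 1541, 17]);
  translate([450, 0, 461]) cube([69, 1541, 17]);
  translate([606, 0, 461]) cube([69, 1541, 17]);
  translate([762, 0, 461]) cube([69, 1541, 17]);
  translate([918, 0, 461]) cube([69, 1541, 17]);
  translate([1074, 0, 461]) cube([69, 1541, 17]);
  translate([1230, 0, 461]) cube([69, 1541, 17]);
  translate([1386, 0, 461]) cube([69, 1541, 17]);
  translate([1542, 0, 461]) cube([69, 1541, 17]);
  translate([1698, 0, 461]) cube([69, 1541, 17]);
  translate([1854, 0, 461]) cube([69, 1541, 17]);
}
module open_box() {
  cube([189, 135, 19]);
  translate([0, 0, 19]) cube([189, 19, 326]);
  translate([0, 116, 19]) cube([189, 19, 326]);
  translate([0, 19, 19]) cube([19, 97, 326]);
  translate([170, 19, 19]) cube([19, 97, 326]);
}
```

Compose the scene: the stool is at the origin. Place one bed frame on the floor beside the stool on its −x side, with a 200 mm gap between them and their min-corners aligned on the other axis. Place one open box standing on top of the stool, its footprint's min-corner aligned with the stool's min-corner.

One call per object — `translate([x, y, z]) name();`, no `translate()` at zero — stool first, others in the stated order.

stool();
translate([-2266, 0, 0]) bed_frame();
translate([0, 0, 439]) open_box();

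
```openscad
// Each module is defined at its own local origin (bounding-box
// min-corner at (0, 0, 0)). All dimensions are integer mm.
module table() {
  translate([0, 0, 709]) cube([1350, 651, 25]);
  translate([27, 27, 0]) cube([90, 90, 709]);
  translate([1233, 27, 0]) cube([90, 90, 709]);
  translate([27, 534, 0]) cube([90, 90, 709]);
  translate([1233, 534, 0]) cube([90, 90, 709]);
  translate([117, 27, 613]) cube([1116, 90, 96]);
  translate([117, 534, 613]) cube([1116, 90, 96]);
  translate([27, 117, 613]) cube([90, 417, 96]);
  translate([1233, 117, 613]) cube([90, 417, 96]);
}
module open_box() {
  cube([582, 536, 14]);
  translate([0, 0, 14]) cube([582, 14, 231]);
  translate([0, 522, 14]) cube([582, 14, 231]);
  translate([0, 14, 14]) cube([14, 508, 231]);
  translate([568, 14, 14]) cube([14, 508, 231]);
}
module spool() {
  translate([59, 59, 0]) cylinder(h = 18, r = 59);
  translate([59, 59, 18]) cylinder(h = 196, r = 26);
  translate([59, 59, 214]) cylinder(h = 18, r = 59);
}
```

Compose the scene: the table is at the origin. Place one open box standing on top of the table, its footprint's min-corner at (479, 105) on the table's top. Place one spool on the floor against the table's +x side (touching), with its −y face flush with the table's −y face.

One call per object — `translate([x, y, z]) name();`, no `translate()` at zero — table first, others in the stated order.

table();
translate([479, 105, 734]) open_box();
translate([1350, 0, 0]) spool();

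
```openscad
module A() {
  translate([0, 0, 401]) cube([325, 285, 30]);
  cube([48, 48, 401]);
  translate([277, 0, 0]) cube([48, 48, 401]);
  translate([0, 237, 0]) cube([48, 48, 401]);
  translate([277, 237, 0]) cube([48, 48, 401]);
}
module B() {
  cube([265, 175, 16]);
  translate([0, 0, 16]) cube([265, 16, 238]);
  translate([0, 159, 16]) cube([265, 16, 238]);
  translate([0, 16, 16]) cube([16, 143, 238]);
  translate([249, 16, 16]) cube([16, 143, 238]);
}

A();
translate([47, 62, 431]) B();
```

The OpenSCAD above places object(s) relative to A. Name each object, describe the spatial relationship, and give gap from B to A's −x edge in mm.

The open box's min-x is at 47; the stool's min-x is 0; gap = 47 mm.

A is a stool. B is an open box. The open box is on top of the stool. The gap from the open box to the stool's −x edge is 47 mm.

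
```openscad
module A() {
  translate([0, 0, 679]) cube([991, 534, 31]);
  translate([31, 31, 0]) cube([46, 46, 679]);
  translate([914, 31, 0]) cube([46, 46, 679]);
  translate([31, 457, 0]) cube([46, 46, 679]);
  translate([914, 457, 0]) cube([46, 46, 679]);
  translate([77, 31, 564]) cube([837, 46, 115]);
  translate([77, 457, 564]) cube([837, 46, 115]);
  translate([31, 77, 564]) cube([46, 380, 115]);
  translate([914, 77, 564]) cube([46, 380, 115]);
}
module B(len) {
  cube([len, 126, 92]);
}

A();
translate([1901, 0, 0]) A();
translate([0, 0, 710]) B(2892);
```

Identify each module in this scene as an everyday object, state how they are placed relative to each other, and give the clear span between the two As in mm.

A is a table. B is a beam. A beam spans the tops of two tables. The clear span between the two tables is 910 mm.

Second table starts at x = 1901; first ends at x = 991; clear span = 1901 − 991 = 910 mm.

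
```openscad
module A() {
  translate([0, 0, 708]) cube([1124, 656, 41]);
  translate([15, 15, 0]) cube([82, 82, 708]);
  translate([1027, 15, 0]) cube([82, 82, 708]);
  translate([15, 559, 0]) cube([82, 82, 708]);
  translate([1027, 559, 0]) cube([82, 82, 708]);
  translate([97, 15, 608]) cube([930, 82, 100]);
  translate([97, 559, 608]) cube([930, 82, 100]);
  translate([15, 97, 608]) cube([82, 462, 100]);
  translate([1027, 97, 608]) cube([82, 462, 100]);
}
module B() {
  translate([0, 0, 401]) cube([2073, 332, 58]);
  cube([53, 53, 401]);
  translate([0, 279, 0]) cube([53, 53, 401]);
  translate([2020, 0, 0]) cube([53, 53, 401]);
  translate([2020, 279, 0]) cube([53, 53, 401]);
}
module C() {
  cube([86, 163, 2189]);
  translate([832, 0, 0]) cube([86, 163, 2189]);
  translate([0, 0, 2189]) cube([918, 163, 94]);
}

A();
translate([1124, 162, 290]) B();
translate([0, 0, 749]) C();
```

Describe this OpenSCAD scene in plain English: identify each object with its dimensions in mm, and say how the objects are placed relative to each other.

A is a rectangular dining table. The top is 1124×656×41 mm with its upper surface at z = 749 mm. It stands on four 82×82 mm square legs, each inset 15 mm from the nearest pair of top edges, running from the floor to the underside of the top. Four apron rails, 82 mm thick and 100 mm tall, run between adjacent legs with their top edges flush with the underside of the top and their outer faces flush with the legs' outer faces.

B is a bench: a 2073×332 mm seat slab, 58 mm thick, top at z = 459 mm, on four 53×53 mm square legs flush with the seat corners and standing on z = 0.

C is a door frame. The clear opening is 746 mm wide and 2189 mm high. Two 86 mm wide jambs, 163 mm deep, stand either side of the opening from the floor to the top of the opening. A 94 mm thick head sits across the top of both jambs, spanning the full outside width of the frame.

The bench is beside the table with their tops flush at z = 749. The door frame is on top of the table.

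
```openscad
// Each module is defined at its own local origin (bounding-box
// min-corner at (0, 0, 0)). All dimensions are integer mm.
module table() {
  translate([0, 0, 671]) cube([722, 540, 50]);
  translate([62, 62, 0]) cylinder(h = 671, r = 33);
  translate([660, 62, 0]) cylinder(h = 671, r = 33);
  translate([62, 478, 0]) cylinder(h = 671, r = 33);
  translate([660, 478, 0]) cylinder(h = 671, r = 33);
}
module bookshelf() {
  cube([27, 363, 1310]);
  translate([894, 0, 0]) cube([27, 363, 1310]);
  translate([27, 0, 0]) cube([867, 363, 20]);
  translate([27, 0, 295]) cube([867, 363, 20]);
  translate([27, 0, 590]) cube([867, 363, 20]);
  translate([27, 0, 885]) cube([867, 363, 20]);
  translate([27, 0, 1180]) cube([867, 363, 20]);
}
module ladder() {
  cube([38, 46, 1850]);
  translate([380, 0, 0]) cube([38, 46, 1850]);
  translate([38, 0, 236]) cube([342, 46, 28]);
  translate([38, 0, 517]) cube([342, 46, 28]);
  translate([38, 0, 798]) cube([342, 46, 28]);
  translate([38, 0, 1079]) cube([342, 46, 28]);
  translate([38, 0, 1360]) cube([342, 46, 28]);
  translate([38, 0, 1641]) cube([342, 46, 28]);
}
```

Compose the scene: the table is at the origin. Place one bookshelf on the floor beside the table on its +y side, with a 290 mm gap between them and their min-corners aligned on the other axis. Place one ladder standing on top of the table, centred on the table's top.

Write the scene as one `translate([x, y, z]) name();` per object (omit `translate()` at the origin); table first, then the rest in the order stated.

table();
translate([0, 830, 0]) bookshelf();
translate([152, 247, 721]) ladder();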